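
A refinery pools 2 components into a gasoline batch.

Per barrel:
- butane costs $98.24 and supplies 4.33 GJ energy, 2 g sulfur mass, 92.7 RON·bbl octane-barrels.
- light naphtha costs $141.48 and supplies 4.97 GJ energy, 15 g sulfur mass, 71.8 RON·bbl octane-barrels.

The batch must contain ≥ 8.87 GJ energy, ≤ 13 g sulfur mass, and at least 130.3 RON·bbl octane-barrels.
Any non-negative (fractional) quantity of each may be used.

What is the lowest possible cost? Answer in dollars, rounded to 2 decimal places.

Let x1 = barrels of butane, x2 = barrels of light naphtha.
Minimize 98.24x1 + 141.48x2 with:
  4.33x1 + 4.97x2 ≥ 8.87   (energy)
  2x1 + 15x2 ≤ 13   (sulfur mass)
  92.7x1 + 71.8x2 ≥ 130.3   (octane-barrels)
  x1, x2 ≥ 0.
The cheapest feasible vertex uses only butane; light naphtha is not used. Binding constraint: energy.
That vertex is x1 = 2.0485.
Hence cost = 98.24·2.0485 = $201.2446.

$201.24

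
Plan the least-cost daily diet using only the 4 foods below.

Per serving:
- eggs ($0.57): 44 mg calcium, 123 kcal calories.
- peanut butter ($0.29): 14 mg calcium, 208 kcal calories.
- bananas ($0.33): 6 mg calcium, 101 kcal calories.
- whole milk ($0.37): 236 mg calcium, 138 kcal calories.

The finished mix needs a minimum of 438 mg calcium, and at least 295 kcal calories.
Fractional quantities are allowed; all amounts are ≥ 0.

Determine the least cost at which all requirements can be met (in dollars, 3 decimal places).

Let x1 = servings of eggs, x2 = servings of peanut butter, x3 = servings of bananas, x4 = servings of whole milk.
Minimize 0.57x1 + 0.29x2 + 0.33x3 + 0.37x4 with:
  44x1 + 14x2 + 6x3 + 236x4 ≥ 438   (calcium)
  123x1 + 208x2 + 101x3 + 138x4 ≥ 295   (calories)
  x1, x2, x3, x4 ≥ 0.
The minimum-cost mix takes nothing from eggs, bananas — only peanut butter, whole milk. The calcium and calories requirements are met with equality.
Solving gives x2 = 0.1946, x4 = 1.844.
Hence cost = 0.29·0.1946 + 0.37·1.844 = $0.73871.

$0.739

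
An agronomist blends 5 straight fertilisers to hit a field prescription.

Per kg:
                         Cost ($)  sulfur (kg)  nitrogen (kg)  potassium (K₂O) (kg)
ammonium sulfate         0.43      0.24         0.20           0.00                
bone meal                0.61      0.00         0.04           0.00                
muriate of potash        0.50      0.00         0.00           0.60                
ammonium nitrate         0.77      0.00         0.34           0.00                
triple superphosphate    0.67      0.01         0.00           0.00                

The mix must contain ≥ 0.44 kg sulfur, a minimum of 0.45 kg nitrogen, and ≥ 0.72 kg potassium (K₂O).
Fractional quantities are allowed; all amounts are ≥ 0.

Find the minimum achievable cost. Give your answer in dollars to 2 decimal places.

This is a linear program. Let x1 = kg of ammonium sulfate, x2 = kg of bone meal, x3 = kg of muriate of potash, x4 = kg of ammonium nitrate, x5 = kg of triple superphosphate.
Minimise 0.43x1 + 0.61x2 + 0.5x3 + 0.77x4 + 0.67x5 subject to:
  0.24x1 + 0.01x5 ≥ 0.44   (sulfur)
  0.2x1 + 0.04x2 + 0.34x4 ≥ 0.45   (nitrogen)
  0.6x3 ≥ 0.72   (potassium (K₂O))
  x1, x2, x3, x4, x5 ≥ 0.
At the optimum only ammonium sulfate, muriate of potash are positive (bone meal, ammonium nitrate, triple superphosphate = 0). There the nitrogen and potassium (K₂O) constraints are tight.
Solving gives x1 = 2.25, x3 = 1.2.
Objective = 0.43·2.25 + 0.5·1.2 = 1.5675.

$1.57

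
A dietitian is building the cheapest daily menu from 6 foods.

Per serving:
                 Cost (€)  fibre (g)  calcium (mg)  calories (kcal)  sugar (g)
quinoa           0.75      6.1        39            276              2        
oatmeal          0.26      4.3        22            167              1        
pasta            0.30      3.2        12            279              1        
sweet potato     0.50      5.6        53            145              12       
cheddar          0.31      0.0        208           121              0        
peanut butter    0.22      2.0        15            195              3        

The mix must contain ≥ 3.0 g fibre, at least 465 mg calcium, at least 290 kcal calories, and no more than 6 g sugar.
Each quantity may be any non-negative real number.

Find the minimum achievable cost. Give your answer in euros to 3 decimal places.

Set it up as a linear program. Let x1 = servings of quinoa, x2 = servings of oatmeal, x3 = servings of pasta, x4 = servings of sweet potato, x5 = servings of cheddar, x6 = servings of peanut butter.
Minimise 0.75x1 + 0.26x2 + 0.3x3 + 0.5x4 + 0.31x5 + 0.22x6 with:
  6.1x1 + 4.3x2 + 3.2x3 + 5.6x4 + 2x6 ≥ 3   (fibre)
  39x1 + 22x2 + 12x3 + 53x4 + 208x5 + 15x6 ≥ 465   (calcium)
  276x1 + 167x2 + 279x3 + 145x4 + 121x5 + 195x6 ≥ 290   (calories)
  2x1 + 1x2 + 1x3 + 12x4 + 3x6 ≤ 6   (sugar)
  x1, x2, x3, x4, x5, x6 ≥ 0.
The cheapest feasible vertex uses only oatmeal, cheddar; quinoa, pasta, sweet potato, peanut butter are not used. Binding constraints: fibre and calcium.
So oatmeal = 0.6977 servings, cheddar = 2.162 servings.
Total cost: 0.26·0.6977 + 0.31·2.162 = 0.85162.

€0.852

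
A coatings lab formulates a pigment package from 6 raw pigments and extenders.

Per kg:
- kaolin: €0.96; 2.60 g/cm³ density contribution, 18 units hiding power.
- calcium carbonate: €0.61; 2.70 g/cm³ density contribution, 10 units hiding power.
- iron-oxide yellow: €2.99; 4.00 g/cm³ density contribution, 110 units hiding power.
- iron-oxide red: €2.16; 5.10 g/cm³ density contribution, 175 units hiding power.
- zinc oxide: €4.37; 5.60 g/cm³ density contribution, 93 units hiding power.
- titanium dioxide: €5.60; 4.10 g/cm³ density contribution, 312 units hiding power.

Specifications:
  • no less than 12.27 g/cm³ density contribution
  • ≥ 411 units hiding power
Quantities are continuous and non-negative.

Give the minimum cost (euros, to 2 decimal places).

This is a linear program. Let x1 = kg of kaolin, x2 = kg of calcium carbonate, x3 = kg of iron-oxide yellow, x4 = kg of iron-oxide red, x5 = kg of zinc oxide, x6 = kg of titanium dioxide.
min 0.96x1 + 0.61x2 + 2.99x3 + 2.16x4 + 4.37x5 + 5.6x6 s.t.:
  2.6x1 + 2.7x2 + 4x3 + 5.1x4 + 5.6x5 + 4.1x6 ≥ 12.27   (density contribution)
  18x1 + 10x2 + 110x3 + 175x4 + 93x5 + 312x6 ≥ 411   (hiding power)
  x1, x2, x3, x4, x5, x6 ≥ 0.
The cheapest feasible vertex uses only calcium carbonate, iron-oxide red; kaolin, iron-oxide yellow, zinc oxide, titanium dioxide are not used. Binding constraints: density contribution and hiding power.
Solving gives x2 = 0.1214, x4 = 2.342.
Objective = 0.61·0.1214 + 2.16·2.342 = 5.1328.

€5.13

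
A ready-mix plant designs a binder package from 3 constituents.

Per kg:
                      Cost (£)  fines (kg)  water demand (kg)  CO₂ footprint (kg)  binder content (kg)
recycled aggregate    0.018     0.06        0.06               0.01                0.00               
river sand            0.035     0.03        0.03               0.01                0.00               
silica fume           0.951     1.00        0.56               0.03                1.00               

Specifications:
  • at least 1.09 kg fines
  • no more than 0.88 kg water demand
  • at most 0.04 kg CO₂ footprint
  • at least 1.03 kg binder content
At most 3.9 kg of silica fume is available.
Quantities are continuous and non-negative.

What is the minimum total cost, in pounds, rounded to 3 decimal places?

Let x1 = kg of recycled aggregate, x2 = kg of river sand, x3 = kg of silica fume.
min 0.018x1 + 0.035x2 + 0.951x3 s.t.:
  0.06x1 + 0.03x2 + 1x3 ≥ 1.09   (fines)
  0.06x1 + 0.03x2 + 0.56x3 ≤ 0.88   (water demand)
  0.01x1 + 0.01x2 + 0.03x3 ≤ 0.04   (CO₂ footprint)
  1x3 ≥ 1.03   (binder content)
  x3 ≤ 3.9
  x1, x2, x3 ≥ 0.
The optimal basis is {recycled aggregate, silica fume}; river sand drops out. The fines and CO₂ footprint requirements are met with equality.
Optimal quantities: recycled aggregate = 0.8902 kg, silica fume = 1.037 kg.
Cost = 0.018·0.8902 + 0.951·1.037 = 1.00221.

£1.002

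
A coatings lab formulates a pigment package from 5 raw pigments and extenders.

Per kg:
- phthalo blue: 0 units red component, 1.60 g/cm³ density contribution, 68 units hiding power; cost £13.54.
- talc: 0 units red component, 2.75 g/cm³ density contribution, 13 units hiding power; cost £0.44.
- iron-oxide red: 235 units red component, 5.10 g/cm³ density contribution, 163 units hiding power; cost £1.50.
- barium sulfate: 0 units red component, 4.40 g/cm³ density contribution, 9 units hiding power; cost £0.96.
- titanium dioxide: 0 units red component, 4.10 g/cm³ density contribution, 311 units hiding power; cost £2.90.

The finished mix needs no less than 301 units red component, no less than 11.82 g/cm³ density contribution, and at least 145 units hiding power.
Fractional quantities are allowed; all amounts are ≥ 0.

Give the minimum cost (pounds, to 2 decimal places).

Set it up as a linear program. Let x1 = kg of phthalo blue, x2 = kg of talc, x3 = kg of iron-oxide red, x4 = kg of barium sulfate, x5 = kg of titanium dioxide.
min 13.54x1 + 0.44x2 + 1.5x3 + 0.96x4 + 2.9x5 subject to:
  235x3 ≥ 301   (red component)
  1.6x1 + 2.75x2 + 5.1x3 + 4.4x4 + 4.1x5 ≥ 11.82   (density contribution)
  68x1 + 13x2 + 163x3 + 9x4 + 311x5 ≥ 145   (hiding power)
  x1, x2, x3, x4, x5 ≥ 0.
The optimal basis is {talc, iron-oxide red}; phthalo blue, barium sulfate, titanium dioxide drop out. The red component and density contribution requirements are met with equality.
That vertex is x2 = 1.923, x3 = 1.281.
Cost = 0.44·1.923 + 1.5·1.281 = 2.7676.

£2.77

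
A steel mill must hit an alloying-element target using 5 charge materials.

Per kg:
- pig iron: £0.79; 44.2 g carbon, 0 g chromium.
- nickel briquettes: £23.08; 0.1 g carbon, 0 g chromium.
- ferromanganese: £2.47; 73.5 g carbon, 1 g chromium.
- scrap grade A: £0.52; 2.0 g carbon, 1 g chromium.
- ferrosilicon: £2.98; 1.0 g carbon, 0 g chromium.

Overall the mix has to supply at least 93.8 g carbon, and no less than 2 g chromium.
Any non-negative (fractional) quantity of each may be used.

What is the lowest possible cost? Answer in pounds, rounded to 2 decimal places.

£2.65

Let x1 = kg of pig iron, x2 = kg of nickel briquettes, x3 = kg of ferromanganese, x4 = kg of scrap grade A, x5 = kg of ferrosilicon.
Minimize 0.79x1 + 23.08x2 + 2.47x3 + 0.52x4 + 2.98x5 s.t.:
  44.2x1 + 0.1x2 + 73.5x3 + 2x4 + 1x5 ≥ 93.8   (carbon)
  1x3 + 1x4 ≥ 2   (chromium)
  x1, x2, x3, x4, x5 ≥ 0.
The optimal basis is {pig iron, scrap grade A}; nickel briquettes, ferromanganese, ferrosilicon drop out. The carbon and chromium requirements are met with equality.
Solving gives x1 = 2.032, x4 = 2.
Cost = 0.79·2.032 + 0.52·2 = 2.6453.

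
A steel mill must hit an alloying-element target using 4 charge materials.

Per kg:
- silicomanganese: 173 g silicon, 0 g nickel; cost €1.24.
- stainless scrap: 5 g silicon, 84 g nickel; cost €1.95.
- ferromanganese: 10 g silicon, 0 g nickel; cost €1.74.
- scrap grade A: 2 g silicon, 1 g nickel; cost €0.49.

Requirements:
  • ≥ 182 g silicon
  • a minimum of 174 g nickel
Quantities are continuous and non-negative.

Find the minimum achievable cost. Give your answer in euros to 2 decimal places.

€5.27

Treat it as an LP. Let x1 = kg of silicomanganese, x2 = kg of stainless scrap, x3 = kg of ferromanganese, x4 = kg of scrap grade A.
Minimise 1.24x1 + 1.95x2 + 1.74x3 + 0.49x4 subject to:
  173x1 + 5x2 + 10x3 + 2x4 ≥ 182   (silicon)
  84x2 + 1x4 ≥ 174   (nickel)
  x1, x2, x3, x4 ≥ 0.
At the optimum only silicomanganese, stainless scrap are positive (ferromanganese, scrap grade A = 0). The silicon and nickel requirements are met with equality.
So silicomanganese = 0.9922 kg, stainless scrap = 2.071 kg.
Hence cost = 1.24·0.9922 + 1.95·2.071 = €5.2688.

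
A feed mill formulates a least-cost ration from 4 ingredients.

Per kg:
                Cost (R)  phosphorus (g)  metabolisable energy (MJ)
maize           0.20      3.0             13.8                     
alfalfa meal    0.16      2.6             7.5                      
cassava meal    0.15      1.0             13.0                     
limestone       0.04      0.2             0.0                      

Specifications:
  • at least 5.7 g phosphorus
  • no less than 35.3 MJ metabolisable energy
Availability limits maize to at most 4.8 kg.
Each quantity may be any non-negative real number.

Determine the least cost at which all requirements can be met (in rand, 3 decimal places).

Treat it as an LP. Let x1 = kg of maize, x2 = kg of alfalfa meal, x3 = kg of cassava meal, x4 = kg of limestone.
Minimise 0.2x1 + 0.16x2 + 0.15x3 + 0.04x4 s.t.:
  3x1 + 2.6x2 + 1x3 + 0.2x4 ≥ 5.7   (phosphorus)
  13.8x1 + 7.5x2 + 13x3 ≥ 35.3   (metabolisable energy)
  x1 ≤ 4.8
  x1, x2, x3, x4 ≥ 0.
At the optimum only maize, cassava meal are positive (alfalfa meal, limestone = 0). There the phosphorus and metabolisable energy constraints are tight.
Solving gives x1 = 1.54, x3 = 1.081.
Hence cost = 0.2·1.54 + 0.15·1.081 = R0.47015.

R0.470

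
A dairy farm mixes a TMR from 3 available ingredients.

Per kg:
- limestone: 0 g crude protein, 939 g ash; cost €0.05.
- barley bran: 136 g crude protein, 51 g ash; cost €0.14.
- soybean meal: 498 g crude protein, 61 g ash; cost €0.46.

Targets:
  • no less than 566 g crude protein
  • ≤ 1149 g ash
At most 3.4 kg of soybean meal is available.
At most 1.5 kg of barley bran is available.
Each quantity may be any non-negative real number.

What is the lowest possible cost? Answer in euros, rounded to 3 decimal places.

Let x1 = kg of limestone, x2 = kg of barley bran, x3 = kg of soybean meal.
Minimise 0.05x1 + 0.14x2 + 0.46x3 s.t.:
  136x2 + 498x3 ≥ 566   (crude protein)
  939x1 + 51x2 + 61x3 ≤ 1149   (ash)
  x3 ≤ 3.4
  x2 ≤ 1.5
  x1, x2, x3 ≥ 0.
The minimum-cost mix takes nothing from limestone, barley bran — only soybean meal. The crude protein requirement is met with equality.
Optimal quantities: soybean meal = 1.137 kg.
Hence cost = 0.46·1.137 = €0.52302.

€0.523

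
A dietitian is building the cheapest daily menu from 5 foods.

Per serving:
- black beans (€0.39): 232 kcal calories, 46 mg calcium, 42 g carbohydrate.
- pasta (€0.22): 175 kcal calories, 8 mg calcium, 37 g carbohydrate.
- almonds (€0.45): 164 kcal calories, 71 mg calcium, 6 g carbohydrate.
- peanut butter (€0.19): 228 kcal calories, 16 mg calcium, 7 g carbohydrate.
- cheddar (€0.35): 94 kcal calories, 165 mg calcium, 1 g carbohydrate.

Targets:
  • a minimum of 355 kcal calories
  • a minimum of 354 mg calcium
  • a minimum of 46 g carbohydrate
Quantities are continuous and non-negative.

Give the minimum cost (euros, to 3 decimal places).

Let x1 = servings of black beans, x2 = servings of pasta, x3 = servings of almonds, x4 = servings of peanut butter, x5 = servings of cheddar.
Minimise 0.39x1 + 0.22x2 + 0.45x3 + 0.19x4 + 0.35x5 with:
  232x1 + 175x2 + 164x3 + 228x4 + 94x5 ≥ 355   (calories)
  46x1 + 8x2 + 71x3 + 16x4 + 165x5 ≥ 354   (calcium)
  42x1 + 37x2 + 6x3 + 7x4 + 1x5 ≥ 46   (carbohydrate)
  x1, x2, x3, x4, x5 ≥ 0.
The cheapest feasible vertex uses only pasta, cheddar; black beans, almonds, peanut butter are not used. There the calcium and carbohydrate constraints are tight.
Solving gives x2 = 1.187, x5 = 2.088.
Total cost: 0.22·1.187 + 0.35·2.088 = 0.99194.

€0.992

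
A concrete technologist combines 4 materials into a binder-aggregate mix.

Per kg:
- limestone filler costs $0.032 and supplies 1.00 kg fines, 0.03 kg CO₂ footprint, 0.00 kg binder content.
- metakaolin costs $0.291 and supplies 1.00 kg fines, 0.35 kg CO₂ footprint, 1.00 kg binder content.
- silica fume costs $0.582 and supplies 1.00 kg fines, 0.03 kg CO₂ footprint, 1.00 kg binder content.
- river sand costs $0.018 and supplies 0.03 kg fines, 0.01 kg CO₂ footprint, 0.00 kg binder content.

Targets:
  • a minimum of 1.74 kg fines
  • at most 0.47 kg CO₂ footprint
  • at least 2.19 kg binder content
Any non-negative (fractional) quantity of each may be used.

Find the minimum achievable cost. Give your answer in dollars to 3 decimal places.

Let x1 = kg of limestone filler, x2 = kg of metakaolin, x3 = kg of silica fume, x4 = kg of river sand.
min 0.032x1 + 0.291x2 + 0.582x3 + 0.018x4 subject to:
  1x1 + 1x2 + 1x3 + 0.03x4 ≥ 1.74   (fines)
  0.03x1 + 0.35x2 + 0.03x3 + 0.01x4 ≤ 0.47   (CO₂ footprint)
  1x2 + 1x3 ≥ 2.19   (binder content)
  x1, x2, x3, x4 ≥ 0.
The optimal basis is {metakaolin, silica fume}; limestone filler, river sand drop out. Binding constraints: CO₂ footprint and binder content.
Optimal quantities: metakaolin = 1.263 kg, silica fume = 0.9266 kg.
Hence cost = 0.291·1.263 + 0.582·0.9266 = $0.90681.

$0.907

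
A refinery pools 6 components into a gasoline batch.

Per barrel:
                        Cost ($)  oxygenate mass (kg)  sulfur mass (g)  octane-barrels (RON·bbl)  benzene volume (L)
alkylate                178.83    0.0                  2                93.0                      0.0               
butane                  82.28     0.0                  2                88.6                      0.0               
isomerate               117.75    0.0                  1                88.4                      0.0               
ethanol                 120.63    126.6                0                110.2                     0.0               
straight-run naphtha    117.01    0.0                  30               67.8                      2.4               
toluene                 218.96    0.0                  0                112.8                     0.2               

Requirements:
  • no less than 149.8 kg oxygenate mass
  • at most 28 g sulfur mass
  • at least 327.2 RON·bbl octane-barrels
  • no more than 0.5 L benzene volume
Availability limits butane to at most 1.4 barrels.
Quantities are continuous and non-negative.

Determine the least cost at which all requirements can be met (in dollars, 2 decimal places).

Let x1 = barrels of alkylate, x2 = barrels of butane, x3 = barrels of isomerate, x4 = barrels of ethanol, x5 = barrels of straight-run naphtha, x6 = barrels of toluene.
min 178.83x1 + 82.28x2 + 117.75x3 + 120.63x4 + 117.01x5 + 218.96x6 s.t.:
  126.6x4 ≥ 149.8   (oxygenate mass)
  2x1 + 2x2 + 1x3 + 30x5 ≤ 28   (sulfur mass)
  93x1 + 88.6x2 + 88.4x3 + 110.2x4 + 67.8x5 + 112.8x6 ≥ 327.2   (octane-barrels)
  2.4x5 + 0.2x6 ≤ 0.5   (benzene volume)
  x2 ≤ 1.4
  x1, x2, x3, x4, x5, x6 ≥ 0.
The minimum-cost mix takes nothing from alkylate, isomerate, straight-run naphtha, toluene — only butane, ethanol. There the octane-barrels and the butane cap constraints are tight.
So butane = 1.4 barrels, ethanol = 1.84356 barrels.
Cost = 82.28·1.4 + 120.63·1.84356 = 337.5806.

$337.58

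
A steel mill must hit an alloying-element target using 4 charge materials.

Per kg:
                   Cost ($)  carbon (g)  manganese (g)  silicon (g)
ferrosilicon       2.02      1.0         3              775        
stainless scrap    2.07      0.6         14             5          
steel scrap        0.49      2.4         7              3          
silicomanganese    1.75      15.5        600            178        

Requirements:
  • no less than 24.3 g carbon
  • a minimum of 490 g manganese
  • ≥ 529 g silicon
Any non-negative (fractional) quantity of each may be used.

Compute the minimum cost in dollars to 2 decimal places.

This is a linear program. Let x1 = kg of ferrosilicon, x2 = kg of stainless scrap, x3 = kg of steel scrap, x4 = kg of silicomanganese.
Minimize 2.02x1 + 2.07x2 + 0.49x3 + 1.75x4 with:
  1x1 + 0.6x2 + 2.4x3 + 15.5x4 ≥ 24.3   (carbon)
  3x1 + 14x2 + 7x3 + 600x4 ≥ 490   (manganese)
  775x1 + 5x2 + 3x3 + 178x4 ≥ 529   (silicon)
  x1, x2, x3, x4 ≥ 0.
The cheapest feasible vertex uses only ferrosilicon, silicomanganese; stainless scrap, steel scrap are not used. Binding constraints: carbon and silicon.
That vertex is x1 = 0.3274, x4 = 1.547.
Total cost: 2.02·0.3274 + 1.75·1.547 = 3.3686.

$3.37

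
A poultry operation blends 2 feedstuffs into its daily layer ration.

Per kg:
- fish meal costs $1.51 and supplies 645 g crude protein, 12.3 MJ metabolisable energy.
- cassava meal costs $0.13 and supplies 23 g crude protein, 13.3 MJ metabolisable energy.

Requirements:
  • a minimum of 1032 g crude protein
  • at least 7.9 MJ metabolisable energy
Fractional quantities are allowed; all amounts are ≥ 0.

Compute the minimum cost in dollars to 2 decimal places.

$2.42

Let x1 = kg of fish meal, x2 = kg of cassava meal.
min 1.51x1 + 0.13x2 s.t.:
  645x1 + 23x2 ≥ 1032   (crude protein)
  12.3x1 + 13.3x2 ≥ 7.9   (metabolisable energy)
  x1, x2 ≥ 0.
The optimal basis is {fish meal}; cassava meal drops out. The crude protein requirement is met with equality.
Solving gives x1 = 1.6.
Objective = 1.51·1.6 = 2.4160.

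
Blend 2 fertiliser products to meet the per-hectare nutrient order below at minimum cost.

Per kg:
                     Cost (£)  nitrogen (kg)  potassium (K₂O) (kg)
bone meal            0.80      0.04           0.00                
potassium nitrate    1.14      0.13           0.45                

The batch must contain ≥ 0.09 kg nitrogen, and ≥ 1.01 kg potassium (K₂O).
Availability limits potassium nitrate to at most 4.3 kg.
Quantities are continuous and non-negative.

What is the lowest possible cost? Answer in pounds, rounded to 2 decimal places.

£2.56

Treat it as an LP. Let x1 = kg of bone meal, x2 = kg of potassium nitrate.
min 0.8x1 + 1.14x2 with:
  0.04x1 + 0.13x2 ≥ 0.09   (nitrogen)
  0.45x2 ≥ 1.01   (potassium (K₂O))
  x2 ≤ 4.3
  x1, x2 ≥ 0.
At the optimum only potassium nitrate is positive (bone meal = 0). The potassium (K₂O) requirement is met with equality.
That vertex is x2 = 2.244.
Total cost: 1.14·2.244 = 2.5582.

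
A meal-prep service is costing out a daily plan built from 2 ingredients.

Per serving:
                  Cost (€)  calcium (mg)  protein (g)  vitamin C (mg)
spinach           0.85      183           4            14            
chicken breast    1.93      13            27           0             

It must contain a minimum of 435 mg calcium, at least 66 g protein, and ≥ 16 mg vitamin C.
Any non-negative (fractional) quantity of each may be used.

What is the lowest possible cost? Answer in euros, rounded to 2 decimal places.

Set it up as a linear program. Let x1 = servings of spinach, x2 = servings of chicken breast.
min 0.85x1 + 1.93x2 s.t.:
  183x1 + 13x2 ≥ 435   (calcium)
  4x1 + 27x2 ≥ 66   (protein)
  14x1 ≥ 16   (vitamin C)
  x1, x2 ≥ 0.
Both inputs are positive at the optimum. The calcium and protein requirements are met with equality.
Solving gives x1 = 2.227, x2 = 2.115.
Cost = 0.85·2.227 + 1.93·2.115 = 5.9749.

€5.97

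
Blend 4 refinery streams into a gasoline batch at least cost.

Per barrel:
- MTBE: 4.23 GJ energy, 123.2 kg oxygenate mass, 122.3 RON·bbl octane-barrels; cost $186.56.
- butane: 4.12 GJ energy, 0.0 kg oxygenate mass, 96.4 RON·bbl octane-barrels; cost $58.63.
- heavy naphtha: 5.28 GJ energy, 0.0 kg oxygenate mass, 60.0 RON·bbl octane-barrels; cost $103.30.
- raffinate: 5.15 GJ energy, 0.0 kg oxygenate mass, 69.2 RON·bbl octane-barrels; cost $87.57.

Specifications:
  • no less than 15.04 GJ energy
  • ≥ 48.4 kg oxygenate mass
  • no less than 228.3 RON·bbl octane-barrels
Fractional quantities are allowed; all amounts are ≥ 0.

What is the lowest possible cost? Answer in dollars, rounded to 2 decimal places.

$263.67

Treat it as an LP. Let x1 = barrels of MTBE, x2 = barrels of butane, x3 = barrels of heavy naphtha, x4 = barrels of raffinate.
Minimise 186.56x1 + 58.63x2 + 103.3x3 + 87.57x4 s.t.:
  4.23x1 + 4.12x2 + 5.28x3 + 5.15x4 ≥ 15.04   (energy)
  123.2x1 ≥ 48.4   (oxygenate mass)
  122.3x1 + 96.4x2 + 60x3 + 69.2x4 ≥ 228.3   (octane-barrels)
  x1, x2, x3, x4 ≥ 0.
At the optimum only MTBE, butane are positive (heavy naphtha, raffinate = 0). Binding constraints: energy and oxygenate mass.
So MTBE = 0.3929 barrels, butane = 3.247 barrels.
Hence cost = 186.56·0.3929 + 58.63·3.247 = $263.6710.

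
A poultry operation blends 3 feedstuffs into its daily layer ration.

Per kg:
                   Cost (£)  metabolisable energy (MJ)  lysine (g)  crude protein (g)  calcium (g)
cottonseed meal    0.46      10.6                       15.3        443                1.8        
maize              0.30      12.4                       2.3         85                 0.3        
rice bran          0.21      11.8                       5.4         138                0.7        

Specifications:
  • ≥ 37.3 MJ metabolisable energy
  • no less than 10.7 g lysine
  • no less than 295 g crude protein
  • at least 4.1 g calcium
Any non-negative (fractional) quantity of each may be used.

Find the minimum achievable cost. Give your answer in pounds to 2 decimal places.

£1.10

Let x1 = kg of cottonseed meal, x2 = kg of maize, x3 = kg of rice bran.
Minimise 0.46x1 + 0.3x2 + 0.21x3 with:
  10.6x1 + 12.4x2 + 11.8x3 ≥ 37.3   (metabolisable energy)
  15.3x1 + 2.3x2 + 5.4x3 ≥ 10.7   (lysine)
  443x1 + 85x2 + 138x3 ≥ 295   (crude protein)
  1.8x1 + 0.3x2 + 0.7x3 ≥ 4.1   (calcium)
  x1, x2, x3 ≥ 0.
At the optimum only cottonseed meal, rice bran are positive (maize = 0). The metabolisable energy and calcium requirements are met with equality.
Solving gives x1 = 1.611, x3 = 1.713.
Hence cost = 0.46·1.611 + 0.21·1.713 = £1.1008.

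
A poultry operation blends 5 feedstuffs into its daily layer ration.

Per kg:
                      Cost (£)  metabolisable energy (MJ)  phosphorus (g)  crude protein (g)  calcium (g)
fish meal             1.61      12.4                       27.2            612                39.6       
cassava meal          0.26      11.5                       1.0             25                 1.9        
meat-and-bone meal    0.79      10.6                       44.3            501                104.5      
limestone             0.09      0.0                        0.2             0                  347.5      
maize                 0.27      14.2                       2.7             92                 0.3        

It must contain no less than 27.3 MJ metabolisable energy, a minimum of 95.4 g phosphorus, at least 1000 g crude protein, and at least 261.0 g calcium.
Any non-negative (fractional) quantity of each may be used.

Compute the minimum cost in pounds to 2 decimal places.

£1.78

This is a linear program. Let x1 = kg of fish meal, x2 = kg of cassava meal, x3 = kg of meat-and-bone meal, x4 = kg of limestone, x5 = kg of maize.
min 1.61x1 + 0.26x2 + 0.79x3 + 0.09x4 + 0.27x5 s.t.:
  12.4x1 + 11.5x2 + 10.6x3 + 14.2x5 ≥ 27.3   (metabolisable energy)
  27.2x1 + 1x2 + 44.3x3 + 0.2x4 + 2.7x5 ≥ 95.4   (phosphorus)
  612x1 + 25x2 + 501x3 + 92x5 ≥ 1000   (crude protein)
  39.6x1 + 1.9x2 + 104.5x3 + 347.5x4 + 0.3x5 ≥ 261   (calcium)
  x1, x2, x3, x4, x5 ≥ 0.
The cheapest feasible vertex uses only meat-and-bone meal, limestone, maize; fish meal, cassava meal are not used. The metabolisable energy, phosphorus, calcium requirements are met with equality.
So meat-and-bone meal = 2.133 kg, limestone = 0.1094 kg, maize = 0.3304 kg.
Total cost: 0.79·2.133 + 0.09·0.1094 + 0.27·0.3304 = 1.7841.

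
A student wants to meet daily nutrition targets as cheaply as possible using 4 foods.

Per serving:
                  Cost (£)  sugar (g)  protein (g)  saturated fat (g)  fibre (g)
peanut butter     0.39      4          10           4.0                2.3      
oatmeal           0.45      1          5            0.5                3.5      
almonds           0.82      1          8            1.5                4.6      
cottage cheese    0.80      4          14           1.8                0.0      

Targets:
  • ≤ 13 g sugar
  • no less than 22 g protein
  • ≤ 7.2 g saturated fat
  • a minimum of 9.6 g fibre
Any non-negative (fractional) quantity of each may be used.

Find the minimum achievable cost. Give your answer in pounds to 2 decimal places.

£1.35

Let x1 = servings of peanut butter, x2 = servings of oatmeal, x3 = servings of almonds, x4 = servings of cottage cheese.
Minimize 0.39x1 + 0.45x2 + 0.82x3 + 0.8x4 subject to:
  4x1 + 1x2 + 1x3 + 4x4 ≤ 13   (sugar)
  10x1 + 5x2 + 8x3 + 14x4 ≥ 22   (protein)
  4x1 + 0.5x2 + 1.5x3 + 1.8x4 ≤ 7.2   (saturated fat)
  2.3x1 + 3.5x2 + 4.6x3 ≥ 9.6   (fibre)
  x1, x2, x3, x4 ≥ 0.
At the optimum only peanut butter, oatmeal are positive (almonds, cottage cheese = 0). Binding constraints: protein and fibre.
Optimal quantities: peanut butter = 1.234 servings, oatmeal = 1.932 servings.
Hence cost = 0.39·1.234 + 0.45·1.932 = £1.3507.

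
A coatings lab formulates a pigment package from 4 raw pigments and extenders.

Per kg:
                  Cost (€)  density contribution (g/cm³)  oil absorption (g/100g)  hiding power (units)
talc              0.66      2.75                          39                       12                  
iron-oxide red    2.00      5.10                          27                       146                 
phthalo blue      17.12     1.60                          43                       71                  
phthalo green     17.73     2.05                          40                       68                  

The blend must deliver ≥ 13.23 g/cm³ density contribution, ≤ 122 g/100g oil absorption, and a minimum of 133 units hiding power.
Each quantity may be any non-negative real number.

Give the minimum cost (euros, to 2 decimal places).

Let x1 = kg of talc, x2 = kg of iron-oxide red, x3 = kg of phthalo blue, x4 = kg of phthalo green.
Minimize 0.66x1 + 2x2 + 17.12x3 + 17.73x4 subject to:
  2.75x1 + 5.1x2 + 1.6x3 + 2.05x4 ≥ 13.23   (density contribution)
  39x1 + 27x2 + 43x3 + 40x4 ≤ 122   (oil absorption)
  12x1 + 146x2 + 71x3 + 68x4 ≥ 133   (hiding power)
  x1, x2, x3, x4 ≥ 0.
The minimum-cost mix takes nothing from phthalo blue, phthalo green — only talc, iron-oxide red. There the density contribution and oil absorption constraints are tight.
That vertex is x1 = 2.126, x2 = 1.448.
Total cost: 0.66·2.126 + 2·1.448 = 4.2992.

€4.30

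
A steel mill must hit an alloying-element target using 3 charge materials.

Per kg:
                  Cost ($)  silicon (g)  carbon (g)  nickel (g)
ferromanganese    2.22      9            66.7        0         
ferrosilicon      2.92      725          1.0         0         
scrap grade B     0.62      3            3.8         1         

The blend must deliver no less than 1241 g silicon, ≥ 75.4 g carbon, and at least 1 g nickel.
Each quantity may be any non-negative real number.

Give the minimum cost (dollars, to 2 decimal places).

Let x1 = kg of ferromanganese, x2 = kg of ferrosilicon, x3 = kg of scrap grade B.
Minimise 2.22x1 + 2.92x2 + 0.62x3 s.t.:
  9x1 + 725x2 + 3x3 ≥ 1241   (silicon)
  66.7x1 + 1x2 + 3.8x3 ≥ 75.4   (carbon)
  1x3 ≥ 1   (nickel)
  x1, x2, x3 ≥ 0.
All 3 inputs are positive at the optimum. There the silicon, carbon, nickel constraints are tight.
That vertex is x1 = 1.04806, x2 = 1.69458, x3 = 1.
Total cost: 2.22·1.04806 + 2.92·1.69458 + 0.62·1 = 7.8949.

$7.89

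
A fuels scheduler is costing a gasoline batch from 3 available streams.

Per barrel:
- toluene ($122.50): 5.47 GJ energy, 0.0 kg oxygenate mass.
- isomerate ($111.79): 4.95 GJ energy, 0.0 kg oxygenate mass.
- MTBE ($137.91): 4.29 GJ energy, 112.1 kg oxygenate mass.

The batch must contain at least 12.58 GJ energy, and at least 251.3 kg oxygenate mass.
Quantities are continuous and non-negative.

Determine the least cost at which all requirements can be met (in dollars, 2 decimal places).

$375.51

This is a linear program. Let x1 = barrels of toluene, x2 = barrels of isomerate, x3 = barrels of MTBE.
Minimise 122.5x1 + 111.79x2 + 137.91x3 with:
  5.47x1 + 4.95x2 + 4.29x3 ≥ 12.58   (energy)
  112.1x3 ≥ 251.3   (oxygenate mass)
  x1, x2, x3 ≥ 0.
At the optimum only toluene, MTBE are positive (isomerate = 0). There the energy and oxygenate mass constraints are tight.
So toluene = 0.54166 barrels, MTBE = 2.2417 barrels.
Objective = 122.5·0.54166 + 137.91·2.2417 = 375.5062.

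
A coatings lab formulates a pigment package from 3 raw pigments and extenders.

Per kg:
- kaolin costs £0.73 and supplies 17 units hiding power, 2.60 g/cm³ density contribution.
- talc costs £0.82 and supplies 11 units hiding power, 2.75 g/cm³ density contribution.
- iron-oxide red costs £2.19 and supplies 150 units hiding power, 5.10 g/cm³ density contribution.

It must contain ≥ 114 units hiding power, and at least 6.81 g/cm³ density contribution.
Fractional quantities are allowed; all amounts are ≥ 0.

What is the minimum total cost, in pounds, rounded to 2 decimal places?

Let x1 = kg of kaolin, x2 = kg of talc, x3 = kg of iron-oxide red.
Minimise 0.73x1 + 0.82x2 + 2.19x3 subject to:
  17x1 + 11x2 + 150x3 ≥ 114   (hiding power)
  2.6x1 + 2.75x2 + 5.1x3 ≥ 6.81   (density contribution)
  x1, x2, x3 ≥ 0.
The minimum-cost mix takes nothing from talc — only kaolin, iron-oxide red. There the hiding power and density contribution constraints are tight.
Optimal quantities: kaolin = 1.451 kg, iron-oxide red = 0.5955 kg.
Objective = 0.73·1.451 + 2.19·0.5955 = 2.3634.

£2.36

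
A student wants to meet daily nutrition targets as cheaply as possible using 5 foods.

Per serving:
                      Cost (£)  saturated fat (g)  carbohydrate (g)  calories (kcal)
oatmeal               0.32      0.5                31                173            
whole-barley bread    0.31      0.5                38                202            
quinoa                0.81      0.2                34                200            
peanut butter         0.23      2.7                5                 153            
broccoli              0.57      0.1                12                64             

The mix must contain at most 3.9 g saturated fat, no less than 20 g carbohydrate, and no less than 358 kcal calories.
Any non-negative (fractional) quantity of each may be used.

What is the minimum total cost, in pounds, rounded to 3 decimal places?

£0.543

Treat it as an LP. Let x1 = servings of oatmeal, x2 = servings of whole-barley bread, x3 = servings of quinoa, x4 = servings of peanut butter, x5 = servings of broccoli.
Minimise 0.32x1 + 0.31x2 + 0.81x3 + 0.23x4 + 0.57x5 with:
  0.5x1 + 0.5x2 + 0.2x3 + 2.7x4 + 0.1x5 ≤ 3.9   (saturated fat)
  31x1 + 38x2 + 34x3 + 5x4 + 12x5 ≥ 20   (carbohydrate)
  173x1 + 202x2 + 200x3 + 153x4 + 64x5 ≥ 358   (calories)
  x1, x2, x3, x4, x5 ≥ 0.
The cheapest feasible vertex uses only whole-barley bread, peanut butter; oatmeal, quinoa, broccoli are not used. Binding constraints: saturated fat and calories.
That vertex is x2 = 0.7889, x4 = 1.298.
Objective = 0.31·0.7889 + 0.23·1.298 = 0.54310.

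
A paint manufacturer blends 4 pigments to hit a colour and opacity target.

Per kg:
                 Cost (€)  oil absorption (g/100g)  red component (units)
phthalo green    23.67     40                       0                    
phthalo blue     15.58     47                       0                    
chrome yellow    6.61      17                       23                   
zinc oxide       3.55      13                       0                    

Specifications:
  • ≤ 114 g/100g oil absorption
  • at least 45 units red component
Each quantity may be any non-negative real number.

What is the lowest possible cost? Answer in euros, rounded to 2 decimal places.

€12.93

This is a linear program. Let x1 = kg of phthalo green, x2 = kg of phthalo blue, x3 = kg of chrome yellow, x4 = kg of zinc oxide.
Minimize 23.67x1 + 15.58x2 + 6.61x3 + 3.55x4 s.t.:
  40x1 + 47x2 + 17x3 + 13x4 ≤ 114   (oil absorption)
  23x3 ≥ 45   (red component)
  x1, x2, x3, x4 ≥ 0.
The cheapest feasible vertex uses only chrome yellow; phthalo green, phthalo blue, zinc oxide are not used. There the red component constraint is tight.
Optimal quantities: chrome yellow = 1.9565 kg.
Total cost: 6.61·1.9565 = 12.9325.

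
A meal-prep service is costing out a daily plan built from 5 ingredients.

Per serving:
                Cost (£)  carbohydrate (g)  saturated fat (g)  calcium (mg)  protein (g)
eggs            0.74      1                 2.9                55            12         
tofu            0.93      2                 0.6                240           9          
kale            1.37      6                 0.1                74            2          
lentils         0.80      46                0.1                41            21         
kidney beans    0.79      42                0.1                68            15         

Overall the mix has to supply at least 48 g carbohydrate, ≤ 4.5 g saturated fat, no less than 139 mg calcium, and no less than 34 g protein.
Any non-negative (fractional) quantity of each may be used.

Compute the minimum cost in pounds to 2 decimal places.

Let x1 = servings of eggs, x2 = servings of tofu, x3 = servings of kale, x4 = servings of lentils, x5 = servings of kidney beans.
Minimize 0.74x1 + 0.93x2 + 1.37x3 + 0.8x4 + 0.79x5 s.t.:
  1x1 + 2x2 + 6x3 + 46x4 + 42x5 ≥ 48   (carbohydrate)
  2.9x1 + 0.6x2 + 0.1x3 + 0.1x4 + 0.1x5 ≤ 4.5   (saturated fat)
  55x1 + 240x2 + 74x3 + 41x4 + 68x5 ≥ 139   (calcium)
  12x1 + 9x2 + 2x3 + 21x4 + 15x5 ≥ 34   (protein)
  x1, x2, x3, x4, x5 ≥ 0.
The optimal basis is {tofu, lentils}; eggs, kale, kidney beans drop out. Binding constraints: calcium and protein.
Solving gives x2 = 0.3265, x4 = 1.479.
Objective = 0.93·0.3265 + 0.8·1.479 = 1.4868.

£1.49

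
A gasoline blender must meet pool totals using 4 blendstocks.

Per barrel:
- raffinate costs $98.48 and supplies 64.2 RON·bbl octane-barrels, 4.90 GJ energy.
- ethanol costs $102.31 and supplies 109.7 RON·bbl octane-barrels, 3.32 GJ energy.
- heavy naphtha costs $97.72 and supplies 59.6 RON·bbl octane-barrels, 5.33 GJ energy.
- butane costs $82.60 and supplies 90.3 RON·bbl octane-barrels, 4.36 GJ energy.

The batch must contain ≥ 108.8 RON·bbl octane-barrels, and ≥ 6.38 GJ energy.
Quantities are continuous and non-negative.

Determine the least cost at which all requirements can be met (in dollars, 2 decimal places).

$119.37

Set it up as a linear program. Let x1 = barrels of raffinate, x2 = barrels of ethanol, x3 = barrels of heavy naphtha, x4 = barrels of butane.
Minimise 98.48x1 + 102.31x2 + 97.72x3 + 82.6x4 s.t.:
  64.2x1 + 109.7x2 + 59.6x3 + 90.3x4 ≥ 108.8   (octane-barrels)
  4.9x1 + 3.32x2 + 5.33x3 + 4.36x4 ≥ 6.38   (energy)
  x1, x2, x3, x4 ≥ 0.
The minimum-cost mix takes nothing from raffinate, ethanol — only heavy naphtha, butane. Binding constraints: octane-barrels and energy.
That vertex is x3 = 0.4595, x4 = 0.9016.
Total cost: 97.72·0.4595 + 82.6·0.9016 = 119.3745.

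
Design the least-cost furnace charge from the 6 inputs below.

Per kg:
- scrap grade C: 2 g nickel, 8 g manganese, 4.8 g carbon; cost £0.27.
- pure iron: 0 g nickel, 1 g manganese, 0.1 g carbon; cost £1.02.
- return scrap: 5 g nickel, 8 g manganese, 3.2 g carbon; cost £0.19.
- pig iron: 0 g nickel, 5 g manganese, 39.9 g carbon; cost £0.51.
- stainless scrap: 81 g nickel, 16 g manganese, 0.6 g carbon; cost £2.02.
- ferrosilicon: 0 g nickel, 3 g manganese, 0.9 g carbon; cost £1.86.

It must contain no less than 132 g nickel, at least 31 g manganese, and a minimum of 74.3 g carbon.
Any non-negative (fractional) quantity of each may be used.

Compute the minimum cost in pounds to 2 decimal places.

Treat it as an LP. Let x1 = kg of scrap grade C, x2 = kg of pure iron, x3 = kg of return scrap, x4 = kg of pig iron, x5 = kg of stainless scrap, x6 = kg of ferrosilicon.
Minimise 0.27x1 + 1.02x2 + 0.19x3 + 0.51x4 + 2.02x5 + 1.86x6 subject to:
  2x1 + 5x3 + 81x5 ≥ 132   (nickel)
  8x1 + 1x2 + 8x3 + 5x4 + 16x5 + 3x6 ≥ 31   (manganese)
  4.8x1 + 0.1x2 + 3.2x3 + 39.9x4 + 0.6x5 + 0.9x6 ≥ 74.3   (carbon)
  x1, x2, x3, x4, x5, x6 ≥ 0.
The minimum-cost mix takes nothing from scrap grade C, pure iron, return scrap, ferrosilicon — only pig iron, stainless scrap. The nickel and carbon requirements are met with equality.
Solving gives x4 = 1.838, x5 = 1.63.
Objective = 0.51·1.838 + 2.02·1.63 = 4.2300.

£4.23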